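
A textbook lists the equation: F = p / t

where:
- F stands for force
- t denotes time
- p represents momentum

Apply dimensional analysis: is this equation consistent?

Yes

F (force) has dimensions [L M T^-2].
t (time) has dimensions [T].
p (momentum) has dimensions [L M T^-1].

Left side: [L M T^-2]
Right side: [L M T^-2]

Both sides have the same dimensions, so the equation is dimensionally consistent.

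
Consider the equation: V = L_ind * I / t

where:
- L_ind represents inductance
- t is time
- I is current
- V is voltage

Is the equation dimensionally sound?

Yes

L_ind (inductance) has dimensions [I^-2 L^2 M T^-2].
t (time) has dimensions [T].
I (current) has dimensions [I].
V (voltage) has dimensions [I^-1 L^2 M T^-3].

Left side: [I^-1 L^2 M T^-3]
Right side: [I^-1 L^2 M T^-3]

Both sides have the same dimensions, so the equation is dimensionally consistent.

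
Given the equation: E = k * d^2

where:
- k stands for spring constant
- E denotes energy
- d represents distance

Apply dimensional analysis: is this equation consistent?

Yes

k (spring constant) has dimensions [M T^-2].
E (energy) has dimensions [L^2 M T^-2].
d (distance) has dimensions [L].

Left side: [L^2 M T^-2]
Right side: [L^2 M T^-2]

Both sides have the same dimensions, so the equation is dimensionally consistent.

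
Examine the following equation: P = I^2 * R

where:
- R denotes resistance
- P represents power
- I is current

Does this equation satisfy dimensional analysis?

Yes

R (resistance) has dimensions [I^-2 L^2 M T^-3].
P (power) has dimensions [L^2 M T^-3].
I (current) has dimensions [I].

Left side: [L^2 M T^-3]
Right side: [L^2 M T^-3]

Both sides have the same dimensions, so the equation is dimensionally consistent.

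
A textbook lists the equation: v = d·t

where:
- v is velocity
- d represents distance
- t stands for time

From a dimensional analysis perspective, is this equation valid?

No

v (velocity) has dimensions [L T^-1].
d (distance) has dimensions [L].
t (time) has dimensions [T].

Left side: [L T^-1]
Right side: [L T]

The two sides have different dimensions, so the equation is NOT dimensionally consistent.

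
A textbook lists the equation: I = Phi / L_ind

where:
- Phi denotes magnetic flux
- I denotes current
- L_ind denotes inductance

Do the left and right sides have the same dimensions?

Yes

Phi (magnetic flux) has dimensions [I^-1 L^2 M T^-2].
I (current) has dimensions [I].
L_ind (inductance) has dimensions [I^-2 L^2 M T^-2].

Left side: [I]
Right side: [I]

Both sides have the same dimensions, so the equation is dimensionally consistent.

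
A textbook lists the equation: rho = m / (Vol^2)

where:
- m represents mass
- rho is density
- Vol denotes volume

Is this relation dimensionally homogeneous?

No

m (mass) has dimensions [M].
rho (density) has dimensions [L^-3 M].
Vol (volume) has dimensions [L^3].

Left side: [L^-3 M]
Right side: [L^-6 M]

The two sides have different dimensions, so the equation is NOT dimensionally consistent.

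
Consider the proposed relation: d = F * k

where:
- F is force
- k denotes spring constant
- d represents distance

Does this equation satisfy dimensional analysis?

No

F (force) has dimensions [L M T^-2].
k (spring constant) has dimensions [M T^-2].
d (distance) has dimensions [L].

Left side: [L]
Right side: [L M^2 T^-4]

The two sides have different dimensions, so the equation is NOT dimensionally consistent.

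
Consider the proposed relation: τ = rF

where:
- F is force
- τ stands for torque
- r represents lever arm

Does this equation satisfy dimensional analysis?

Yes

F (force) has dimensions [L M T^-2].
τ (torque) has dimensions [L^2 M T^-2].
r (lever arm) has dimensions [L].

Left side: [L^2 M T^-2]
Right side: [L^2 M T^-2]

Both sides have the same dimensions, so the equation is dimensionally consistent.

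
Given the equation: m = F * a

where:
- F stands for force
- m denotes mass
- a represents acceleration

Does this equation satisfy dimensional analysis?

No

F (force) has dimensions [L M T^-2].
m (mass) has dimensions [M].
a (acceleration) has dimensions [L T^-2].

Left side: [M]
Right side: [L^2 M T^-4]

The two sides have different dimensions, so the equation is NOT dimensionally consistent.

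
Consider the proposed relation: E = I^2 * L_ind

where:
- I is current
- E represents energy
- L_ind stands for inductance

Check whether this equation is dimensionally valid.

Yes

I (current) has dimensions [I].
E (energy) has dimensions [L^2 M T^-2].
L_ind (inductance) has dimensions [I^-2 L^2 M T^-2].

Left side: [L^2 M T^-2]
Right side: [L^2 M T^-2]

Both sides have the same dimensions, so the equation is dimensionally consistent.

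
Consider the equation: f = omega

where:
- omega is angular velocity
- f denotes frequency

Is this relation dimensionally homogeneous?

Yes

omega (angular velocity) has dimensions [T^-1].
f (frequency) has dimensions [T^-1].

Left side: [T^-1]
Right side: [T^-1]

Both sides have the same dimensions, so the equation is dimensionally consistent.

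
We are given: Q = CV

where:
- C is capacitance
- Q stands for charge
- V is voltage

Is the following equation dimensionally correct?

Yes

C (capacitance) has dimensions [I^2 L^-2 M^-1 T^4].
Q (charge) has dimensions [I T].
V (voltage) has dimensions [I^-1 L^2 M T^-3].

Left side: [I T]
Right side: [I T]

Both sides have the same dimensions, so the equation is dimensionally consistent.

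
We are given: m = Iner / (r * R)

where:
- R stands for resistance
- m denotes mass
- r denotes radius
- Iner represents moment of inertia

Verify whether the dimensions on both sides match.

No

R (resistance) has dimensions [I^-2 L^2 M T^-3].
m (mass) has dimensions [M].
r (radius) has dimensions [L].
Iner (moment of inertia) has dimensions [L^2 M].

Left side: [M]
Right side: [I^2 L^-1 T^3]

The two sides have different dimensions, so the equation is NOT dimensionally consistent.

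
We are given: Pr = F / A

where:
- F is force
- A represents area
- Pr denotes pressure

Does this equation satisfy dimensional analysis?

Yes

F (force) has dimensions [L M T^-2].
A (area) has dimensions [L^2].
Pr (pressure) has dimensions [L^-1 M T^-2].

Left side: [L^-1 M T^-2]
Right side: [L^-1 M T^-2]

Both sides have the same dimensions, so the equation is dimensionally consistent.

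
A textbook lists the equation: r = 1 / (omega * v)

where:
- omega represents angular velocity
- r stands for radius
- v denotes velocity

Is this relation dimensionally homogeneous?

No

omega (angular velocity) has dimensions [T^-1].
r (radius) has dimensions [L].
v (velocity) has dimensions [L T^-1].

Left side: [L]
Right side: [L^-1 T^2]

The two sides have different dimensions, so the equation is NOT dimensionally consistent.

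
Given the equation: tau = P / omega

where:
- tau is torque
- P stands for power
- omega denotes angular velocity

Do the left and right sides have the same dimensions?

Yes

tau (torque) has dimensions [L^2 M T^-2].
P (power) has dimensions [L^2 M T^-3].
omega (angular velocity) has dimensions [T^-1].

Left side: [L^2 M T^-2]
Right side: [L^2 M T^-2]

Both sides have the same dimensions, so the equation is dimensionally consistent.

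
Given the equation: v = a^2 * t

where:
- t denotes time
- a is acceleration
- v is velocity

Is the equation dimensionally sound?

No

t (time) has dimensions [T].
a (acceleration) has dimensions [L T^-2].
v (velocity) has dimensions [L T^-1].

Left side: [L T^-1]
Right side: [L^2 T^-3]

The two sides have different dimensions, so the equation is NOT dimensionally consistent.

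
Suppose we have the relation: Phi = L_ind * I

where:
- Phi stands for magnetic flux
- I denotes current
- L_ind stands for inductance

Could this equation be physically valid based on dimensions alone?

Yes

Phi (magnetic flux) has dimensions [I^-1 L^2 M T^-2].
I (current) has dimensions [I].
L_ind (inductance) has dimensions [I^-2 L^2 M T^-2].

Left side: [I^-1 L^2 M T^-2]
Right side: [I^-1 L^2 M T^-2]

Both sides have the same dimensions, so the equation is dimensionally consistent.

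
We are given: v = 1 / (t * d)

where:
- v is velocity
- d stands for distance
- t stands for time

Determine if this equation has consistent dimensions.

No

v (velocity) has dimensions [L T^-1].
d (distance) has dimensions [L].
t (time) has dimensions [T].

Left side: [L T^-1]
Right side: [L^-1 T^-1]

The two sides have different dimensions, so the equation is NOT dimensionally consistent.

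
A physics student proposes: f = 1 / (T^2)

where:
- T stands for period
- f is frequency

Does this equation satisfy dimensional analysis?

No

T (period) has dimensions [T].
f (frequency) has dimensions [T^-1].

Left side: [T^-1]
Right side: [T^-2]

The two sides have different dimensions, so the equation is NOT dimensionally consistent.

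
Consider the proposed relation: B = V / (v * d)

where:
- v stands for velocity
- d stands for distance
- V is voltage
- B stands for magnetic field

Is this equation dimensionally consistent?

Yes

v (velocity) has dimensions [L T^-1].
d (distance) has dimensions [L].
V (voltage) has dimensions [I^-1 L^2 M T^-3].
B (magnetic field) has dimensions [I^-1 M T^-2].

Left side: [I^-1 M T^-2]
Right side: [I^-1 M T^-2]

Both sides have the same dimensions, so the equation is dimensionally consistent.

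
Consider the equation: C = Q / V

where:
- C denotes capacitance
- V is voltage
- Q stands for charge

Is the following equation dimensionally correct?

Yes

C (capacitance) has dimensions [I^2 L^-2 M^-1 T^4].
V (voltage) has dimensions [I^-1 L^2 M T^-3].
Q (charge) has dimensions [I T].

Left side: [I^2 L^-2 M^-1 T^4]
Right side: [I^2 L^-2 M^-1 T^4]

Both sides have the same dimensions, so the equation is dimensionally consistent.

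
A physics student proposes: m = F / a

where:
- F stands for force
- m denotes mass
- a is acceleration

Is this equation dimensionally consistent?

Yes

F (force) has dimensions [L M T^-2].
m (mass) has dimensions [M].
a (acceleration) has dimensions [L T^-2].

Left side: [M]
Right side: [M]

Both sides have the same dimensions, so the equation is dimensionally consistent.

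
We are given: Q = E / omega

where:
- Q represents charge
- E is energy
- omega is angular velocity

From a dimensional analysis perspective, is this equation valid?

No

Q (charge) has dimensions [I T].
E (energy) has dimensions [L^2 M T^-2].
omega (angular velocity) has dimensions [T^-1].

Left side: [I T]
Right side: [L^2 M T^-1]

The two sides have different dimensions, so the equation is NOT dimensionally consistent.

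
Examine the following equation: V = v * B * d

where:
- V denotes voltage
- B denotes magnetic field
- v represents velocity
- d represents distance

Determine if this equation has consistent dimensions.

Yes

V (voltage) has dimensions [I^-1 L^2 M T^-3].
B (magnetic field) has dimensions [I^-1 M T^-2].
v (velocity) has dimensions [L T^-1].
d (distance) has dimensions [L].

Left side: [I^-1 L^2 M T^-3]
Right side: [I^-1 L^2 M T^-3]

Both sides have the same dimensions, so the equation is dimensionally consistent.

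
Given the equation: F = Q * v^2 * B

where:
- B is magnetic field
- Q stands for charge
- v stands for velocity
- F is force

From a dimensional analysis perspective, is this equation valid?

No

B (magnetic field) has dimensions [I^-1 M T^-2].
Q (charge) has dimensions [I T].
v (velocity) has dimensions [L T^-1].
F (force) has dimensions [L M T^-2].

Left side: [L M T^-2]
Right side: [L^2 M T^-3]

The two sides have different dimensions, so the equation is NOT dimensionally consistent.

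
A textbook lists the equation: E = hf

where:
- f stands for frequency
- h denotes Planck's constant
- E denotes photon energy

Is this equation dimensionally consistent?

Yes

f (frequency) has dimensions [T^-1].
h (Planck's constant) has dimensions [L^2 M T^-1].
E (photon energy) has dimensions [L^2 M T^-2].

Left side: [L^2 M T^-2]
Right side: [L^2 M T^-2]

Both sides have the same dimensions, so the equation is dimensionally consistent.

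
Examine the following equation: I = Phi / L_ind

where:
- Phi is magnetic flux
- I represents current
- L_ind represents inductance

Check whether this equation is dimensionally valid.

Yes

Phi (magnetic flux) has dimensions [I^-1 L^2 M T^-2].
I (current) has dimensions [I].
L_ind (inductance) has dimensions [I^-2 L^2 M T^-2].

Left side: [I]
Right side: [I]

Both sides have the same dimensions, so the equation is dimensionally consistent.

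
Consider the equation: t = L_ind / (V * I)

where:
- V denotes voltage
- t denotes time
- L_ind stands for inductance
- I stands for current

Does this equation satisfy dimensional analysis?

No

V (voltage) has dimensions [I^-1 L^2 M T^-3].
t (time) has dimensions [T].
L_ind (inductance) has dimensions [I^-2 L^2 M T^-2].
I (current) has dimensions [I].

Left side: [T]
Right side: [I^-2 T]

The two sides have different dimensions, so the equation is NOT dimensionally consistent.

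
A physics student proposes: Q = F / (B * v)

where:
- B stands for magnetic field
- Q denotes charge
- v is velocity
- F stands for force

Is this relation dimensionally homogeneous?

Yes

B (magnetic field) has dimensions [I^-1 M T^-2].
Q (charge) has dimensions [I T].
v (velocity) has dimensions [L T^-1].
F (force) has dimensions [L M T^-2].

Left side: [I T]
Right side: [I T]

Both sides have the same dimensions, so the equation is dimensionally consistent.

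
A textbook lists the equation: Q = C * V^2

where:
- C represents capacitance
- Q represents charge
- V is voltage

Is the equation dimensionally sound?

No

C (capacitance) has dimensions [I^2 L^-2 M^-1 T^4].
Q (charge) has dimensions [I T].
V (voltage) has dimensions [I^-1 L^2 M T^-3].

Left side: [I T]
Right side: [L^2 M T^-2]

The two sides have different dimensions, so the equation is NOT dimensionally consistent.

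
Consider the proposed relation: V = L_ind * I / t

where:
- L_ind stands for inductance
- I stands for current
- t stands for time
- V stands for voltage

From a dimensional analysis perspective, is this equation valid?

Yes

L_ind (inductance) has dimensions [I^-2 L^2 M T^-2].
I (current) has dimensions [I].
t (time) has dimensions [T].
V (voltage) has dimensions [I^-1 L^2 M T^-3].

Left side: [I^-1 L^2 M T^-3]
Right side: [I^-1 L^2 M T^-3]

Both sides have the same dimensions, so the equation is dimensionally consistent.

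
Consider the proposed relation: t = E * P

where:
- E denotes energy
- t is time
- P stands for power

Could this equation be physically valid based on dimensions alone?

No

E (energy) has dimensions [L^2 M T^-2].
t (time) has dimensions [T].
P (power) has dimensions [L^2 M T^-3].

Left side: [T]
Right side: [L^4 M^2 T^-5]

The two sides have different dimensions, so the equation is NOT dimensionally consistent.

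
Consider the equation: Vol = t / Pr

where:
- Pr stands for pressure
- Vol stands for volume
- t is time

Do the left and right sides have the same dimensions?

No

Pr (pressure) has dimensions [L^-1 M T^-2].
Vol (volume) has dimensions [L^3].
t (time) has dimensions [T].

Left side: [L^3]
Right side: [L M^-1 T^3]

The two sides have different dimensions, so the equation is NOT dimensionally consistent.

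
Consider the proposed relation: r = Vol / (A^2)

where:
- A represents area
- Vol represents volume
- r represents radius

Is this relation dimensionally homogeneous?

No

A (area) has dimensions [L^2].
Vol (volume) has dimensions [L^3].
r (radius) has dimensions [L].

Left side: [L]
Right side: [L^-1]

The two sides have different dimensions, so the equation is NOT dimensionally consistent.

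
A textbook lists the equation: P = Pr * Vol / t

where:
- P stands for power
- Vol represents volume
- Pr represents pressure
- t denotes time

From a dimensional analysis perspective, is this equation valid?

Yes

P (power) has dimensions [L^2 M T^-3].
Vol (volume) has dimensions [L^3].
Pr (pressure) has dimensions [L^-1 M T^-2].
t (time) has dimensions [T].

Left side: [L^2 M T^-3]
Right side: [L^2 M T^-3]

Both sides have the same dimensions, so the equation is dimensionally consistent.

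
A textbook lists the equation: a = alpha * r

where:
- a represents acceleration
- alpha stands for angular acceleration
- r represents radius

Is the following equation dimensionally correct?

Yes

a (acceleration) has dimensions [L T^-2].
alpha (angular acceleration) has dimensions [T^-2].
r (radius) has dimensions [L].

Left side: [L T^-2]
Right side: [L T^-2]

Both sides have the same dimensions, so the equation is dimensionally consistent.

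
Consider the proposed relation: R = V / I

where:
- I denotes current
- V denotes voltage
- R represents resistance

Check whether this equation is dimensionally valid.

Yes

I (current) has dimensions [I].
V (voltage) has dimensions [I^-1 L^2 M T^-3].
R (resistance) has dimensions [I^-2 L^2 M T^-3].

Left side: [I^-2 L^2 M T^-3]
Right side: [I^-2 L^2 M T^-3]

Both sides have the same dimensions, so the equation is dimensionally consistent.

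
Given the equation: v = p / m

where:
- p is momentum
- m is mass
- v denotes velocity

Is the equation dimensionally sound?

Yes

p (momentum) has dimensions [L M T^-1].
m (mass) has dimensions [M].
v (velocity) has dimensions [L T^-1].

Left side: [L T^-1]
Right side: [L T^-1]

Both sides have the same dimensions, so the equation is dimensionally consistent.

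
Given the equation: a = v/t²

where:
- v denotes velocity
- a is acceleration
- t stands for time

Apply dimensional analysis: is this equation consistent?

No

v (velocity) has dimensions [L T^-1].
a (acceleration) has dimensions [L T^-2].
t (time) has dimensions [T].

Left side: [L T^-2]
Right side: [L T^-3]

The two sides have different dimensions, so the equation is NOT dimensionally consistent.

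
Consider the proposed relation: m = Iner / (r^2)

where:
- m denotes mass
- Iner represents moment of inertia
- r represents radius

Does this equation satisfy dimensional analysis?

Yes

m (mass) has dimensions [M].
Iner (moment of inertia) has dimensions [L^2 M].
r (radius) has dimensions [L].

Left side: [M]
Right side: [M]

Both sides have the same dimensions, so the equation is dimensionally consistent.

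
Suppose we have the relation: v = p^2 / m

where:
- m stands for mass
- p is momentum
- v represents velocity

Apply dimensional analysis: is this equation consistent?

No

m (mass) has dimensions [M].
p (momentum) has dimensions [L M T^-1].
v (velocity) has dimensions [L T^-1].

Left side: [L T^-1]
Right side: [L^2 M T^-2]

The two sides have different dimensions, so the equation is NOT dimensionally consistent.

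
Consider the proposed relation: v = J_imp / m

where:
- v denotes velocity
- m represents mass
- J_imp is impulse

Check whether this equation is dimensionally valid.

Yes

v (velocity) has dimensions [L T^-1].
m (mass) has dimensions [M].
J_imp (impulse) has dimensions [L M T^-1].

Left side: [L T^-1]
Right side: [L T^-1]

Both sides have the same dimensions, so the equation is dimensionally consistent.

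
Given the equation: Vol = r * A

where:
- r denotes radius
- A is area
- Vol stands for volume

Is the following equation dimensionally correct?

Yes

r (radius) has dimensions [L].
A (area) has dimensions [L^2].
Vol (volume) has dimensions [L^3].

Left side: [L^3]
Right side: [L^3]

Both sides have the same dimensions, so the equation is dimensionally consistent.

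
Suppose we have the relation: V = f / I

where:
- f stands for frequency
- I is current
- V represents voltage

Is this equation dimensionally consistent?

No

f (frequency) has dimensions [T^-1].
I (current) has dimensions [I].
V (voltage) has dimensions [I^-1 L^2 M T^-3].

Left side: [I^-1 L^2 M T^-3]
Right side: [I^-1 T^-1]

The two sides have different dimensions, so the equation is NOT dimensionally consistent.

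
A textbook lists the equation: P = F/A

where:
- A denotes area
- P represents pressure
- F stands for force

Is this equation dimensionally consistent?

Yes

A (area) has dimensions [L^2].
P (pressure) has dimensions [L^-1 M T^-2].
F (force) has dimensions [L M T^-2].

Left side: [L^-1 M T^-2]
Right side: [L^-1 M T^-2]

Both sides have the same dimensions, so the equation is dimensionally consistent.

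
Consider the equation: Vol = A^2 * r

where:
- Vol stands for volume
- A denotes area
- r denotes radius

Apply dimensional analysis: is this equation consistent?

No

Vol (volume) has dimensions [L^3].
A (area) has dimensions [L^2].
r (radius) has dimensions [L].

Left side: [L^3]
Right side: [L^5]

The two sides have different dimensions, so the equation is NOT dimensionally consistent.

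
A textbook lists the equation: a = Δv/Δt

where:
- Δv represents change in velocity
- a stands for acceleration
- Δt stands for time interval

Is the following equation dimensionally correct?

Yes

Δv (change in velocity) has dimensions [L T^-1].
a (acceleration) has dimensions [L T^-2].
Δt (time interval) has dimensions [T].

Left side: [L T^-2]
Right side: [L T^-2]

Both sides have the same dimensions, so the equation is dimensionally consistent.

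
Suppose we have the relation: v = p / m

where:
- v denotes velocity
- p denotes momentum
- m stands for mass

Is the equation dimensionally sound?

Yes

v (velocity) has dimensions [L T^-1].
p (momentum) has dimensions [L M T^-1].
m (mass) has dimensions [M].

Left side: [L T^-1]
Right side: [L T^-1]

Both sides have the same dimensions, so the equation is dimensionally consistent.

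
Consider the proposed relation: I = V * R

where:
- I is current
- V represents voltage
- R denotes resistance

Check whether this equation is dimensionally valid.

No

I (current) has dimensions [I].
V (voltage) has dimensions [I^-1 L^2 M T^-3].
R (resistance) has dimensions [I^-2 L^2 M T^-3].

Left side: [I]
Right side: [I^-3 L^4 M^2 T^-6]

The two sides have different dimensions, so the equation is NOT dimensionally consistent.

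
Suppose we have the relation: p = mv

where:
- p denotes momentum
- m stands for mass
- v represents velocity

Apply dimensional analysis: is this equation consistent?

Yes

p (momentum) has dimensions [L M T^-1].
m (mass) has dimensions [M].
v (velocity) has dimensions [L T^-1].

Left side: [L M T^-1]
Right side: [L M T^-1]

Both sides have the same dimensions, so the equation is dimensionally consistent.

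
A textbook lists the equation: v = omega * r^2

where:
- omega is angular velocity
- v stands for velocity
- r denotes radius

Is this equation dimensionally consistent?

No

omega (angular velocity) has dimensions [T^-1].
v (velocity) has dimensions [L T^-1].
r (radius) has dimensions [L].

Left side: [L T^-1]
Right side: [L^2 T^-1]

The two sides have different dimensions, so the equation is NOT dimensionally consistent.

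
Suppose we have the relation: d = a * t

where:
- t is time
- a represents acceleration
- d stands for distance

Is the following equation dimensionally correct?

No

t (time) has dimensions [T].
a (acceleration) has dimensions [L T^-2].
d (distance) has dimensions [L].

Left side: [L]
Right side: [L T^-1]

The two sides have different dimensions, so the equation is NOT dimensionally consistent.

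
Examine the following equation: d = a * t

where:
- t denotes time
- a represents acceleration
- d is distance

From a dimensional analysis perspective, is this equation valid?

No

t (time) has dimensions [T].
a (acceleration) has dimensions [L T^-2].
d (distance) has dimensions [L].

Left side: [L]
Right side: [L T^-1]

The two sides have different dimensions, so the equation is NOT dimensionally consistent.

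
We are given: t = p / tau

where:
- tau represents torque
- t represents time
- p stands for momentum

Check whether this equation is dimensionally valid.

No

tau (torque) has dimensions [L^2 M T^-2].
t (time) has dimensions [T].
p (momentum) has dimensions [L M T^-1].

Left side: [T]
Right side: [L^-1 T]

The two sides have different dimensions, so the equation is NOT dimensionally consistent.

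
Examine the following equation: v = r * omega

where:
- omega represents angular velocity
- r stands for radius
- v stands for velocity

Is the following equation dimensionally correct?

Yes

omega (angular velocity) has dimensions [T^-1].
r (radius) has dimensions [L].
v (velocity) has dimensions [L T^-1].

Left side: [L T^-1]
Right side: [L T^-1]

Both sides have the same dimensions, so the equation is dimensionally consistent.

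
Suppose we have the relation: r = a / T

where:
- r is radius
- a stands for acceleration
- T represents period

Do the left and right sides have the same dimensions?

No

r (radius) has dimensions [L].
a (acceleration) has dimensions [L T^-2].
T (period) has dimensions [T].

Left side: [L]
Right side: [L T^-3]

The two sides have different dimensions, so the equation is NOT dimensionally consistent.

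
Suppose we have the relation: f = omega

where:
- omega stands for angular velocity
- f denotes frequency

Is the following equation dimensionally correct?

Yes

omega (angular velocity) has dimensions [T^-1].
f (frequency) has dimensions [T^-1].

Left side: [T^-1]
Right side: [T^-1]

Both sides have the same dimensions, so the equation is dimensionally consistent.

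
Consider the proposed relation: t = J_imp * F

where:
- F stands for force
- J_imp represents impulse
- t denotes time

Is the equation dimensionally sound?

No

F (force) has dimensions [L M T^-2].
J_imp (impulse) has dimensions [L M T^-1].
t (time) has dimensions [T].

Left side: [T]
Right side: [L^2 M^2 T^-3]

The two sides have different dimensions, so the equation is NOT dimensionally consistent.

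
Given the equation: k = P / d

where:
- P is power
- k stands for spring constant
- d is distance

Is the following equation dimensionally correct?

No

P (power) has dimensions [L^2 M T^-3].
k (spring constant) has dimensions [M T^-2].
d (distance) has dimensions [L].

Left side: [M T^-2]
Right side: [L M T^-3]

The two sides have different dimensions, so the equation is NOT dimensionally consistent.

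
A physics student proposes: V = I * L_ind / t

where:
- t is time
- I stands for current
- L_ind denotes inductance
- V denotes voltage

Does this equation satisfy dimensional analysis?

Yes

t (time) has dimensions [T].
I (current) has dimensions [I].
L_ind (inductance) has dimensions [I^-2 L^2 M T^-2].
V (voltage) has dimensions [I^-1 L^2 M T^-3].

Left side: [I^-1 L^2 M T^-3]
Right side: [I^-1 L^2 M T^-3]

Both sides have the same dimensions, so the equation is dimensionally consistent.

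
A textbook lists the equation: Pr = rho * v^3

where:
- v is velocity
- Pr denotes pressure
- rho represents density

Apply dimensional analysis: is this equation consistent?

No

v (velocity) has dimensions [L T^-1].
Pr (pressure) has dimensions [L^-1 M T^-2].
rho (density) has dimensions [L^-3 M].

Left side: [L^-1 M T^-2]
Right side: [M T^-3]

The two sides have different dimensions, so the equation is NOT dimensionally consistent.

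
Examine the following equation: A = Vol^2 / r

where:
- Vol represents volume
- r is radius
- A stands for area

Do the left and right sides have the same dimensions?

No

Vol (volume) has dimensions [L^3].
r (radius) has dimensions [L].
A (area) has dimensions [L^2].

Left side: [L^2]
Right side: [L^5]

The two sides have different dimensions, so the equation is NOT dimensionally consistent.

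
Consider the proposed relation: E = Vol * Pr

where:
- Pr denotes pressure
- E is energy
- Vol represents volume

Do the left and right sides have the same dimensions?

Yes

Pr (pressure) has dimensions [L^-1 M T^-2].
E (energy) has dimensions [L^2 M T^-2].
Vol (volume) has dimensions [L^3].

Left side: [L^2 M T^-2]
Right side: [L^2 M T^-2]

Both sides have the same dimensions, so the equation is dimensionally consistent.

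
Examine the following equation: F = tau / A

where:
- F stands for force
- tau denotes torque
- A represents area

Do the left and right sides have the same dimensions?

No

F (force) has dimensions [L M T^-2].
tau (torque) has dimensions [L^2 M T^-2].
A (area) has dimensions [L^2].

Left side: [L M T^-2]
Right side: [M T^-2]

The two sides have different dimensions, so the equation is NOT dimensionally consistent.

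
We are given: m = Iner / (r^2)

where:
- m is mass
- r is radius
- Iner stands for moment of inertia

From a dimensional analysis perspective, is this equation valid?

Yes

m (mass) has dimensions [M].
r (radius) has dimensions [L].
Iner (moment of inertia) has dimensions [L^2 M].

Left side: [M]
Right side: [M]

Both sides have the same dimensions, so the equation is dimensionally consistent.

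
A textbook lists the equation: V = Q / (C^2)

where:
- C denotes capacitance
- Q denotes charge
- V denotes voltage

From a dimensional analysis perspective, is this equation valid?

No

C (capacitance) has dimensions [I^2 L^-2 M^-1 T^4].
Q (charge) has dimensions [I T].
V (voltage) has dimensions [I^-1 L^2 M T^-3].

Left side: [I^-1 L^2 M T^-3]
Right side: [I^-3 L^4 M^2 T^-7]

The two sides have different dimensions, so the equation is NOT dimensionally consistent.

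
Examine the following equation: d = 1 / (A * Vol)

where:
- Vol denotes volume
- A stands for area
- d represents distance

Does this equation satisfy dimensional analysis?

No

Vol (volume) has dimensions [L^3].
A (area) has dimensions [L^2].
d (distance) has dimensions [L].

Left side: [L]
Right side: [L^-5]

The two sides have different dimensions, so the equation is NOT dimensionally consistent.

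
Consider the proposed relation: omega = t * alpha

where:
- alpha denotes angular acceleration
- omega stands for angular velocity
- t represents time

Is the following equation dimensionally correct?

Yes

alpha (angular acceleration) has dimensions [T^-2].
omega (angular velocity) has dimensions [T^-1].
t (time) has dimensions [T].

Left side: [T^-1]
Right side: [T^-1]

Both sides have the same dimensions, so the equation is dimensionally consistent.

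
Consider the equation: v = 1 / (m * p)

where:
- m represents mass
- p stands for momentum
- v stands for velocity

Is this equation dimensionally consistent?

No

m (mass) has dimensions [M].
p (momentum) has dimensions [L M T^-1].
v (velocity) has dimensions [L T^-1].

Left side: [L T^-1]
Right side: [L^-1 M^-2 T]

The two sides have different dimensions, so the equation is NOT dimensionally consistent.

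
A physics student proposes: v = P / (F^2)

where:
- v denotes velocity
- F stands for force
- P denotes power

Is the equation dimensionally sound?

No

v (velocity) has dimensions [L T^-1].
F (force) has dimensions [L M T^-2].
P (power) has dimensions [L^2 M T^-3].

Left side: [L T^-1]
Right side: [M^-1 T]

The two sides have different dimensions, so the equation is NOT dimensionally consistent.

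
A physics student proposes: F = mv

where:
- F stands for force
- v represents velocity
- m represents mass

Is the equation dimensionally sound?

No

F (force) has dimensions [L M T^-2].
v (velocity) has dimensions [L T^-1].
m (mass) has dimensions [M].

Left side: [L M T^-2]
Right side: [L M T^-1]

The two sides have different dimensions, so the equation is NOT dimensionally consistent.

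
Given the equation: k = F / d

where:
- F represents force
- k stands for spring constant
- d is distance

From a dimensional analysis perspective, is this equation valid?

Yes

F (force) has dimensions [L M T^-2].
k (spring constant) has dimensions [M T^-2].
d (distance) has dimensions [L].

Left side: [M T^-2]
Right side: [M T^-2]

Both sides have the same dimensions, so the equation is dimensionally consistent.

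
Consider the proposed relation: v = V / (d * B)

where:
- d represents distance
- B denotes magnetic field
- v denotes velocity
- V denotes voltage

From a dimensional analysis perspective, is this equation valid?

Yes

d (distance) has dimensions [L].
B (magnetic field) has dimensions [I^-1 M T^-2].
v (velocity) has dimensions [L T^-1].
V (voltage) has dimensions [I^-1 L^2 M T^-3].

Left side: [L T^-1]
Right side: [L T^-1]

Both sides have the same dimensions, so the equation is dimensionally consistent.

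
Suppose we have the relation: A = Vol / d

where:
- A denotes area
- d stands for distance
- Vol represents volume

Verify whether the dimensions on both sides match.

Yes

A (area) has dimensions [L^2].
d (distance) has dimensions [L].
Vol (volume) has dimensions [L^3].

Left side: [L^2]
Right side: [L^2]

Both sides have the same dimensions, so the equation is dimensionally consistent.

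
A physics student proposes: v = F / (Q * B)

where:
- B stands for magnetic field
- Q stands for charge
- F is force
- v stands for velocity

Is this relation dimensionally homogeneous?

Yes

B (magnetic field) has dimensions [I^-1 M T^-2].
Q (charge) has dimensions [I T].
F (force) has dimensions [L M T^-2].
v (velocity) has dimensions [L T^-1].

Left side: [L T^-1]
Right side: [L T^-1]

Both sides have the same dimensions, so the equation is dimensionally consistent.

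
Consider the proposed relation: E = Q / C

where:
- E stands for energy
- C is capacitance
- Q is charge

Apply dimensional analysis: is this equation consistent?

No

E (energy) has dimensions [L^2 M T^-2].
C (capacitance) has dimensions [I^2 L^-2 M^-1 T^4].
Q (charge) has dimensions [I T].

Left side: [L^2 M T^-2]
Right side: [I^-1 L^2 M T^-3]

The two sides have different dimensions, so the equation is NOT dimensionally consistent.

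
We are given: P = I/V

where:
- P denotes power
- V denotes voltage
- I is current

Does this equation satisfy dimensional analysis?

No

P (power) has dimensions [L^2 M T^-3].
V (voltage) has dimensions [I^-1 L^2 M T^-3].
I (current) has dimensions [I].

Left side: [L^2 M T^-3]
Right side: [I^2 L^-2 M^-1 T^3]

The two sides have different dimensions, so the equation is NOT dimensionally consistent.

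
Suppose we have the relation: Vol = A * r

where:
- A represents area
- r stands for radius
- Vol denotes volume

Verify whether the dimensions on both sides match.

Yes

A (area) has dimensions [L^2].
r (radius) has dimensions [L].
Vol (volume) has dimensions [L^3].

Left side: [L^3]
Right side: [L^3]

Both sides have the same dimensions, so the equation is dimensionally consistent.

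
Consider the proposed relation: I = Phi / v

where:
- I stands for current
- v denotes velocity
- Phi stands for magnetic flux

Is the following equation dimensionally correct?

No

I (current) has dimensions [I].
v (velocity) has dimensions [L T^-1].
Phi (magnetic flux) has dimensions [I^-1 L^2 M T^-2].

Left side: [I]
Right side: [I^-1 L M T^-1]

The two sides have different dimensions, so the equation is NOT dimensionally consistent.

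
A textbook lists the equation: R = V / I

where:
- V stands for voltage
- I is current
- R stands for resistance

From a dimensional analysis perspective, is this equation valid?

Yes

V (voltage) has dimensions [I^-1 L^2 M T^-3].
I (current) has dimensions [I].
R (resistance) has dimensions [I^-2 L^2 M T^-3].

Left side: [I^-2 L^2 M T^-3]
Right side: [I^-2 L^2 M T^-3]

Both sides have the same dimensions, so the equation is dimensionally consistent.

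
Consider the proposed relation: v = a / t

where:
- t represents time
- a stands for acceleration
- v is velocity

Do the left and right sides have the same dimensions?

No

t (time) has dimensions [T].
a (acceleration) has dimensions [L T^-2].
v (velocity) has dimensions [L T^-1].

Left side: [L T^-1]
Right side: [L T^-3]

The two sides have different dimensions, so the equation is NOT dimensionally consistent.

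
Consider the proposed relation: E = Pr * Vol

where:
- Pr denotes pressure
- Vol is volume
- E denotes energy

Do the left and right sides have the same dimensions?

Yes

Pr (pressure) has dimensions [L^-1 M T^-2].
Vol (volume) has dimensions [L^3].
E (energy) has dimensions [L^2 M T^-2].

Left side: [L^2 M T^-2]
Right side: [L^2 M T^-2]

Both sides have the same dimensions, so the equation is dimensionally consistent.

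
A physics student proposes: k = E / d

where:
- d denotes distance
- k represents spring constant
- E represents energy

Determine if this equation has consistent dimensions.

No

d (distance) has dimensions [L].
k (spring constant) has dimensions [M T^-2].
E (energy) has dimensions [L^2 M T^-2].

Left side: [M T^-2]
Right side: [L M T^-2]

The two sides have different dimensions, so the equation is NOT dimensionally consistent.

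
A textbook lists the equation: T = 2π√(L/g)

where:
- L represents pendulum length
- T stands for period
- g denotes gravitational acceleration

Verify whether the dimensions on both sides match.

Yes

L (pendulum length) has dimensions [L].
T (period) has dimensions [T].
g (gravitational acceleration) has dimensions [L T^-2].

Left side: [T]
Right side: [T]

Both sides have the same dimensions, so the equation is dimensionally consistent.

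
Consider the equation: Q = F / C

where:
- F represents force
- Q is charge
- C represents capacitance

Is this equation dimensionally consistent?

No

F (force) has dimensions [L M T^-2].
Q (charge) has dimensions [I T].
C (capacitance) has dimensions [I^2 L^-2 M^-1 T^4].

Left side: [I T]
Right side: [I^-2 L^3 M^2 T^-6]

The two sides have different dimensions, so the equation is NOT dimensionally consistent.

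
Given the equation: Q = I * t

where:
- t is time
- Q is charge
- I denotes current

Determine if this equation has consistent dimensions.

Yes

t (time) has dimensions [T].
Q (charge) has dimensions [I T].
I (current) has dimensions [I].

Left side: [I T]
Right side: [I T]

Both sides have the same dimensions, so the equation is dimensionally consistent.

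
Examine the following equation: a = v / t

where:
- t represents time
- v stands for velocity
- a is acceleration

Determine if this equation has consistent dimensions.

Yes

t (time) has dimensions [T].
v (velocity) has dimensions [L T^-1].
a (acceleration) has dimensions [L T^-2].

Left side: [L T^-2]
Right side: [L T^-2]

Both sides have the same dimensions, so the equation is dimensionally consistent.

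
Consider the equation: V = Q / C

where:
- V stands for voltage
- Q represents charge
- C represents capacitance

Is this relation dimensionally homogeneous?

Yes

V (voltage) has dimensions [I^-1 L^2 M T^-3].
Q (charge) has dimensions [I T].
C (capacitance) has dimensions [I^2 L^-2 M^-1 T^4].

Left side: [I^-1 L^2 M T^-3]
Right side: [I^-1 L^2 M T^-3]

Both sides have the same dimensions, so the equation is dimensionally consistent.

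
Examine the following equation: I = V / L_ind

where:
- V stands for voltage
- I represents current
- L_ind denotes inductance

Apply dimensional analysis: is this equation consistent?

No

V (voltage) has dimensions [I^-1 L^2 M T^-3].
I (current) has dimensions [I].
L_ind (inductance) has dimensions [I^-2 L^2 M T^-2].

Left side: [I]
Right side: [I T^-1]

The two sides have different dimensions, so the equation is NOT dimensionally consistent.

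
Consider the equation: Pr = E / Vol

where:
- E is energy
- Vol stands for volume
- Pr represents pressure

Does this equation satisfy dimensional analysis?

Yes

E (energy) has dimensions [L^2 M T^-2].
Vol (volume) has dimensions [L^3].
Pr (pressure) has dimensions [L^-1 M T^-2].

Left side: [L^-1 M T^-2]
Right side: [L^-1 M T^-2]

Both sides have the same dimensions, so the equation is dimensionally consistent.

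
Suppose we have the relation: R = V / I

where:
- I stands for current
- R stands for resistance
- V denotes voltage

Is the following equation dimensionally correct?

Yes

I (current) has dimensions [I].
R (resistance) has dimensions [I^-2 L^2 M T^-3].
V (voltage) has dimensions [I^-1 L^2 M T^-3].

Left side: [I^-2 L^2 M T^-3]
Right side: [I^-2 L^2 M T^-3]

Both sides have the same dimensions, so the equation is dimensionally consistent.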